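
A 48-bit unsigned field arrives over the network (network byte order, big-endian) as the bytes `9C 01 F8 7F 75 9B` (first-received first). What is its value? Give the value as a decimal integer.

171532278003099

In big-endian order the high byte comes first in memory.
The bytes are already most-significant first: 0x9C01F87F759B.
0x9C01F87F759B = 171532278003099.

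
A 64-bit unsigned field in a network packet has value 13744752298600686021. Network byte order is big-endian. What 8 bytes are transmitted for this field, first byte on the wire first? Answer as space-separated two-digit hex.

BE BF 2B 64 8B D3 E1 C5

13744752298600686021 in hexadecimal, padded to 64 bits, is 0xBEBF2B648BD3E1C5.
Split into bytes (most-significant first): BE BF 2B 64 8B D3 E1 C5.
In big-endian order the high byte comes first in memory.
So the memory order matches the most-significant-first order: BE BF 2B 64 8B D3 E1 C5.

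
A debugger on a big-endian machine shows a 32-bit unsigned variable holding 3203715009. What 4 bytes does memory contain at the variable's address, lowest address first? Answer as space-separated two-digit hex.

3203715009 in hexadecimal, padded to 32 bits, is 0xBEF4CFC1.
Split into bytes (most-significant first): BE F4 CF C1.
Big-endian stores the most-significant byte at the lowest address.
So the memory order matches the most-significant-first order: BE F4 CF C1.

BE F4 CF C1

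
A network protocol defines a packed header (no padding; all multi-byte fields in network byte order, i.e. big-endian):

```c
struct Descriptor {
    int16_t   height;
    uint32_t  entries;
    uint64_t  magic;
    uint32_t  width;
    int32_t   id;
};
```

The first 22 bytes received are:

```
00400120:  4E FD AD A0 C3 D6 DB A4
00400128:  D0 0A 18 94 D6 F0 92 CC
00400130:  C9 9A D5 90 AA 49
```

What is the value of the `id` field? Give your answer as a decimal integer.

-711939511

`id` follows `height` (2 B), `entries` (4 B), `magic` (8 B), `width` (4 B), so it starts at offset 2 + 4 + 8 + 4 = 18 and occupies 4 bytes.
Bytes at offsets 18..21: D5 90 AA 49.
Big-endian stores the most-significant byte at the lowest address.
The bytes are already most-significant first: 0xD590AA49.
Top bit is set, so as a signed 32-bit value this is 0xD590AA49 − 2^32 = -711939511.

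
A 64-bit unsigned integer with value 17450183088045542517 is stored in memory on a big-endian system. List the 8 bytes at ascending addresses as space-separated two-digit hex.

17450183088045542517 in hexadecimal, padded to 64 bits, is 0xF22B8110447BCC75.
Split into bytes (most-significant first): F2 2B 81 10 44 7B CC 75.
Big-endian: lowest address holds the most-significant byte.
So the memory order matches the most-significant-first order: F2 2B 81 10 44 7B CC 75.

F2 2B 81 10 44 7B CC 75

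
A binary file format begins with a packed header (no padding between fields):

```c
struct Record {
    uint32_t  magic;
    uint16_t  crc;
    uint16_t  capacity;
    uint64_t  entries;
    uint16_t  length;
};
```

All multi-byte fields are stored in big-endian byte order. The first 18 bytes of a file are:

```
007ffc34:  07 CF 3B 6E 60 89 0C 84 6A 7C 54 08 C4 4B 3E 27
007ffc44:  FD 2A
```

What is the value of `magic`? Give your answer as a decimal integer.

`magic` is the first field, at byte offset 0, occupying 4 bytes.
Bytes at offsets 0..3: 07 CF 3B 6E.
Big-endian: lowest address holds the most-significant byte.
The bytes are already most-significant first: 0x07CF3B6E.
0x07CF3B6E = 131021678.

131021678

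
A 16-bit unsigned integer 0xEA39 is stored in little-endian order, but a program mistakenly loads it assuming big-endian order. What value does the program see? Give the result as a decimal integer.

Stored little-endian, the bytes at ascending addresses are 39 EA.
Read back as big-endian, the last byte is least significant, giving 0x39EA.
0x39EA = 14826.

14826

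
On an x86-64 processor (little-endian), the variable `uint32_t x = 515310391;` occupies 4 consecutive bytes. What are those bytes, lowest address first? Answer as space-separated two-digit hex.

515310391 in hexadecimal, padded to 32 bits, is 0x1EB70337.
Split into bytes (most-significant first): 1E B7 03 37.
Little-endian stores the least-significant byte at the lowest address.
So at ascending addresses the bytes are 37 03 B7 1E.

37 03 B7 1E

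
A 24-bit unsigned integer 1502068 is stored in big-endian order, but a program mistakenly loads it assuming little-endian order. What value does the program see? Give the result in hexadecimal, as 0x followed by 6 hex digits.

0x74EB16

1502068 in 24-bit hexadecimal is 0x16EB74.
Stored big-endian, the bytes at ascending addresses are 16 EB 74.
Read back as little-endian, the first byte is least significant, giving 0x74EB16.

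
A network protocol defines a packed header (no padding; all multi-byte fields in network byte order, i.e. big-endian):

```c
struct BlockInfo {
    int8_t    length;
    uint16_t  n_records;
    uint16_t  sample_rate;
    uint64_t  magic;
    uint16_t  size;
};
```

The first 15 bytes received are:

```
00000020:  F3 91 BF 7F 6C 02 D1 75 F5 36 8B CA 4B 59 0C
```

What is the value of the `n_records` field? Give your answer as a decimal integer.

37311

`n_records` follows `length` (1 byte), so it starts at byte offset 1 and occupies 2 bytes.
Bytes at offsets 1..2: 91 BF.
Big-endian: lowest address holds the most-significant byte.
The bytes are already most-significant first: 0x91BF.
0x91BF = 37311.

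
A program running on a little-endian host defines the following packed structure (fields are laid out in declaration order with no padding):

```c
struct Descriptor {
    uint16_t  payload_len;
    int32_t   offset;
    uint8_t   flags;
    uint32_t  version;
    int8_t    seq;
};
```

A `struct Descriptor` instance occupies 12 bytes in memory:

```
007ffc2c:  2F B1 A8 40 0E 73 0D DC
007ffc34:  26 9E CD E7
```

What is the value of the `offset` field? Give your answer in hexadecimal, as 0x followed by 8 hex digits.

0x730E40A8

`offset` follows `payload_len` (2 bytes), so it starts at byte offset 2 and occupies 4 bytes.
Bytes at offsets 2..5: A8 40 0E 73.
Little-endian stores the least-significant byte at the lowest address.
Reassemble most-significant byte first: 73 0E 40 A8 → 0x730E40A8.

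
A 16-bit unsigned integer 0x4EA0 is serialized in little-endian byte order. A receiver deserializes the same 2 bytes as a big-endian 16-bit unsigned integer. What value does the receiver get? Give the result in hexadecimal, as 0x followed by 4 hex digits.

0xA04E

Stored little-endian, the bytes at ascending addresses are A0 4E.
Read back as big-endian, the last byte is least significant, giving 0xA04E.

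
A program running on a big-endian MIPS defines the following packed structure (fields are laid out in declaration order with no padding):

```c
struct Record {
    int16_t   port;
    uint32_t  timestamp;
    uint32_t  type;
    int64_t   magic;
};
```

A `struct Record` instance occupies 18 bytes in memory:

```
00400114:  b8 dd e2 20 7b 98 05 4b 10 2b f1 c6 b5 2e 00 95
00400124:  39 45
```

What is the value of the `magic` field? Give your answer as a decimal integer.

`magic` follows `port` (2 B), `timestamp` (4 B), `type` (4 B), so it starts at offset 2 + 4 + 4 = 10 and occupies 8 bytes.
Bytes at offsets 10..17: F1 C6 B5 2E 00 95 39 45.
In big-endian order the high byte comes first in memory.
The bytes are already most-significant first: 0xF1C6B52E00953945.
Top bit is set, so as a signed 64-bit value this is 0xF1C6B52E00953945 − 2^64 = -1024932655997306555.

-1024932655997306555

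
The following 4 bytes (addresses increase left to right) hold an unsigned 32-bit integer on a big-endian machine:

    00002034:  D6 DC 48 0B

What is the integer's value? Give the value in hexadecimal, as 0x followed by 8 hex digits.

Big-endian: lowest address holds the most-significant byte.
The bytes are already most-significant first: 0xD6DC480B.

0xD6DC480B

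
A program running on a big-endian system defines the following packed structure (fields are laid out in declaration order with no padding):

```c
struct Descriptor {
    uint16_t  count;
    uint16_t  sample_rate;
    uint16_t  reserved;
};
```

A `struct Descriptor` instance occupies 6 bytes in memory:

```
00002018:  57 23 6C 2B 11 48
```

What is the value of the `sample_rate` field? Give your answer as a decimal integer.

27691

`sample_rate` follows `count` (2 bytes), so it starts at byte offset 2 and occupies 2 bytes.
Bytes at offsets 2..3: 6C 2B.
Big-endian stores the most-significant byte at the lowest address.
The bytes are already most-significant first: 0x6C2B.
0x6C2B = 27691.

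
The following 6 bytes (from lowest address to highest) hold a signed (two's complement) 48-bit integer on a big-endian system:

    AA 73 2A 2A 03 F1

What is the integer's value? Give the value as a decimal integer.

-94063371353103

Big-endian: lowest address holds the most-significant byte.
The bytes are already most-significant first: 0xAA732A2A03F1.
Top bit is set, so as a signed 48-bit value this is 0xAA732A2A03F1 − 2^48 = -94063371353103.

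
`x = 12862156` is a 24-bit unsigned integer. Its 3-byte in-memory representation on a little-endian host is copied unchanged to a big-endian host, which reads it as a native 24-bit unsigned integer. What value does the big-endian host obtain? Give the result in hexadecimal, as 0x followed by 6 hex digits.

12862156 in 24-bit hexadecimal is 0xC442CC.
Stored little-endian, the bytes at ascending addresses are CC 42 C4.
Read back as big-endian, the last byte is least significant, giving 0xCC42C4.

0xCC42C4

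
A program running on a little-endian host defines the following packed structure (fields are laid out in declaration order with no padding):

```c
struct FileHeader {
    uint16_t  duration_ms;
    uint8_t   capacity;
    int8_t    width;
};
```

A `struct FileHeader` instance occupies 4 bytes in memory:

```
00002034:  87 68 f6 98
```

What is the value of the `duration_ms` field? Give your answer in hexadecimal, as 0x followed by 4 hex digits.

`duration_ms` is the first field, at byte offset 0, occupying 2 bytes.
Bytes at offsets 0..1: 87 68.
Little-endian stores the least-significant byte at the lowest address.
Reassemble most-significant byte first: 68 87 → 0x6887.

0x6887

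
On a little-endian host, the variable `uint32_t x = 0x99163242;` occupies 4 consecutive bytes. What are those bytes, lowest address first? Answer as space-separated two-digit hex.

Split into bytes (most-significant first): 99 16 32 42.
Little-endian stores the least-significant byte at the lowest address.
So at ascending addresses the bytes are 42 32 16 99.

42 32 16 99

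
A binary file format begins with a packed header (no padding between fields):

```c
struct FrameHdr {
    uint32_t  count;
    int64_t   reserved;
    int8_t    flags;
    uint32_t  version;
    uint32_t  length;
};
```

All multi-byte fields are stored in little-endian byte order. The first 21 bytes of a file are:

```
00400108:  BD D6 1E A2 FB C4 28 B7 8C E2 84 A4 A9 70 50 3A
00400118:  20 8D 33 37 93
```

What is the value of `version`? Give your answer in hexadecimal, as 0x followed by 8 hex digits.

`version` follows `count` (4 B), `reserved` (8 B), `flags` (1 B), so it starts at offset 4 + 8 + 1 = 13 and occupies 4 bytes.
Bytes at offsets 13..16: 70 50 3A 20.
In little-endian order the low byte comes first in memory.
Reassemble most-significant byte first: 20 3A 50 70 → 0x203A5070.

0x203A5070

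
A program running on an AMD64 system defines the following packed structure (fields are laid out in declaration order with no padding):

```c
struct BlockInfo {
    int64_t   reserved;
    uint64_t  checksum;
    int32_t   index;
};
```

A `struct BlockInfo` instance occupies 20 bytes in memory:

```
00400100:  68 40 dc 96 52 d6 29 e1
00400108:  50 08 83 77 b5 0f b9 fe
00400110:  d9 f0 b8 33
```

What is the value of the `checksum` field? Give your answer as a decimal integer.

18354719028393740368

`checksum` follows `reserved` (8 bytes), so it starts at byte offset 8 and occupies 8 bytes.
Bytes at offsets 8..15: 50 08 83 77 B5 0F B9 FE.
Little-endian: lowest address holds the least-significant byte.
Reassemble most-significant byte first: FE B9 0F B5 77 83 08 50 → 0xFEB90FB577830850.
0xFEB90FB577830850 = 18354719028393740368.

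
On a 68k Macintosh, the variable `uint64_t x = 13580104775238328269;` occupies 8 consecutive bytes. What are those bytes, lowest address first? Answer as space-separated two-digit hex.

BC 76 39 57 B4 AA 9F CD

13580104775238328269 in hexadecimal, padded to 64 bits, is 0xBC763957B4AA9FCD.
Split into bytes (most-significant first): BC 76 39 57 B4 AA 9F CD.
In big-endian order the high byte comes first in memory.
So the memory order matches the most-significant-first order: BC 76 39 57 B4 AA 9F CD.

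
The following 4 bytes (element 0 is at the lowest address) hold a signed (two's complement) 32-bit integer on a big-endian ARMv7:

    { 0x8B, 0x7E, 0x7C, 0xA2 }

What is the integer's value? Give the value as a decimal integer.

Big-endian: lowest address holds the most-significant byte.
The bytes are already most-significant first: 0x8B7E7CA2.
Top bit is set, so as a signed 32-bit value this is 0x8B7E7CA2 − 2^32 = -1954644830.

-1954644830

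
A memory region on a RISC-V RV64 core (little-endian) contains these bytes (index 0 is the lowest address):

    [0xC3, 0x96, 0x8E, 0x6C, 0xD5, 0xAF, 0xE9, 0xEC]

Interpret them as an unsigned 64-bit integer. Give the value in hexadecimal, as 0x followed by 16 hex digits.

Little-endian stores the least-significant byte at the lowest address.
Reassemble most-significant byte first: EC E9 AF D5 6C 8E 96 C3 → 0xECE9AFD56C8E96C3.

0xECE9AFD56C8E96C3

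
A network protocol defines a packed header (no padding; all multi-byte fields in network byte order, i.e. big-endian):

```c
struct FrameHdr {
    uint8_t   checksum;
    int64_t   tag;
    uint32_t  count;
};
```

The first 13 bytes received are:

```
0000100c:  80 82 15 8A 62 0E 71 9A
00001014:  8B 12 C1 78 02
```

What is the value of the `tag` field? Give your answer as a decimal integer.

`tag` follows `checksum` (1 byte), so it starts at byte offset 1 and occupies 8 bytes.
Bytes at offsets 1..8: 82 15 8A 62 0E 71 9A 8B.
Big-endian: lowest address holds the most-significant byte.
The bytes are already most-significant first: 0x82158A620E719A8B.
Top bit is set, so as a signed 64-bit value this is 0x82158A620E719A8B − 2^64 = -9073193720514241909.

-9073193720514241909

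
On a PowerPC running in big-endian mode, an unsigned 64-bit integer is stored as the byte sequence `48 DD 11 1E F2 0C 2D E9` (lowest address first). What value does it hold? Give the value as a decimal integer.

In big-endian order the high byte comes first in memory.
The bytes are already most-significant first: 0x48DD111EF20C2DE9.
0x48DD111EF20C2DE9 = 5250371565191441897.

5250371565191441897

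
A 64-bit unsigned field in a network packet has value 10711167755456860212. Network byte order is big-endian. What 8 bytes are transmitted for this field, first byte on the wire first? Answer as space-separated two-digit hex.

10711167755456860212 in hexadecimal, padded to 64 bits, is 0x94A5B652C99FD034.
Split into bytes (most-significant first): 94 A5 B6 52 C9 9F D0 34.
Big-endian: lowest address holds the most-significant byte.
So the memory order matches the most-significant-first order: 94 A5 B6 52 C9 9F D0 34.

94 A5 B6 52 C9 9F D0 34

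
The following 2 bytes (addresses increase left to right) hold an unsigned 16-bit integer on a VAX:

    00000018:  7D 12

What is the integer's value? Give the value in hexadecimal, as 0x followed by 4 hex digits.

Little-endian: lowest address holds the least-significant byte.
Reassemble most-significant byte first: 12 7D → 0x127D.

0x127D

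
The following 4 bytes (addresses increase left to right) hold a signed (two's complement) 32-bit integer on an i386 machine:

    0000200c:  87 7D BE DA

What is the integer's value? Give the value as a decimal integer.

-625050233

Little-endian stores the least-significant byte at the lowest address.
Reassemble most-significant byte first: DA BE 7D 87 → 0xDABE7D87.
Top bit is set, so as a signed 32-bit value this is 0xDABE7D87 − 2^32 = -625050233.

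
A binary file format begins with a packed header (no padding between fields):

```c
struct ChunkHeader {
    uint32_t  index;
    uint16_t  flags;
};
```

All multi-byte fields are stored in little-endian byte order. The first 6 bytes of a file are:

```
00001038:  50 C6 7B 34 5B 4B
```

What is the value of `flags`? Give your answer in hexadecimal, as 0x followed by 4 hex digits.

0x4B5B

`flags` follows `index` (4 bytes), so it starts at byte offset 4 and occupies 2 bytes.
Bytes at offsets 4..5: 5B 4B.
Little-endian: lowest address holds the least-significant byte.
Reassemble most-significant byte first: 4B 5B → 0x4B5B.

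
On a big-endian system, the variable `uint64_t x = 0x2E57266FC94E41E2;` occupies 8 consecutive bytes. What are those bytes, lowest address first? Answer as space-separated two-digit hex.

Split into bytes (most-significant first): 2E 57 26 6F C9 4E 41 E2.
Big-endian stores the most-significant byte at the lowest address.
So the memory order matches the most-significant-first order: 2E 57 26 6F C9 4E 41 E2.

2E 57 26 6F C9 4E 41 E2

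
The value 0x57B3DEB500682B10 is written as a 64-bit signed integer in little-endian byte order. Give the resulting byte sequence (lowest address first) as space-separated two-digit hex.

Split into bytes (most-significant first): 57 B3 DE B5 00 68 2B 10.
Little-endian stores the least-significant byte at the lowest address.
So at ascending addresses the bytes are 10 2B 68 00 B5 DE B3 57.

10 2B 68 00 B5 DE B3 57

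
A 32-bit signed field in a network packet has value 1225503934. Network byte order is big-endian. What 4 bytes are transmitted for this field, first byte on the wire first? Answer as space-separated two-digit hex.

1225503934 in hexadecimal, padded to 32 bits, is 0x490BB4BE.
Split into bytes (most-significant first): 49 0B B4 BE.
Big-endian stores the most-significant byte at the lowest address.
So the memory order matches the most-significant-first order: 49 0B B4 BE.

49 0B B4 BE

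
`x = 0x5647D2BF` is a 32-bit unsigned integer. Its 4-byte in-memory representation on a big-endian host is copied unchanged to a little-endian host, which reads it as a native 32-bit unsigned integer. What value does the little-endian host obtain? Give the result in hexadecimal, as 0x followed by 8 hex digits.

0xBFD24756

Stored big-endian, the bytes at ascending addresses are 56 47 D2 BF.
Read back as little-endian, the first byte is least significant, giving 0xBFD24756.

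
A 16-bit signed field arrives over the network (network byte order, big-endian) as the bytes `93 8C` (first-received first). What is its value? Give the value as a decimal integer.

-27764

In big-endian order the high byte comes first in memory.
The bytes are already most-significant first: 0x938C.
Top bit is set, so as a signed 16-bit value this is 0x938C − 2^16 = -27764.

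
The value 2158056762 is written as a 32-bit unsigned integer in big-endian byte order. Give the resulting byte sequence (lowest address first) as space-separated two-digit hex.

80 A1 55 3A

2158056762 in hexadecimal, padded to 32 bits, is 0x80A1553A.
Split into bytes (most-significant first): 80 A1 55 3A.
In big-endian order the high byte comes first in memory.
So the memory order matches the most-significant-first order: 80 A1 55 3A.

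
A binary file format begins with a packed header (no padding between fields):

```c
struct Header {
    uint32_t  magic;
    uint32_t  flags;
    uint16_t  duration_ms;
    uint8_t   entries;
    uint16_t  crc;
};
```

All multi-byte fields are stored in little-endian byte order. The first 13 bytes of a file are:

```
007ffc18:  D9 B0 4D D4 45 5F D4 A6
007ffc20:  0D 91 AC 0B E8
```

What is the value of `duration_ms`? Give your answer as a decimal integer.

37133

`duration_ms` follows `magic` (4 B), `flags` (4 B), so it starts at offset 4 + 4 = 8 and occupies 2 bytes.
Bytes at offsets 8..9: 0D 91.
Little-endian: lowest address holds the least-significant byte.
Reassemble most-significant byte first: 91 0D → 0x910D.
0x910D = 37133.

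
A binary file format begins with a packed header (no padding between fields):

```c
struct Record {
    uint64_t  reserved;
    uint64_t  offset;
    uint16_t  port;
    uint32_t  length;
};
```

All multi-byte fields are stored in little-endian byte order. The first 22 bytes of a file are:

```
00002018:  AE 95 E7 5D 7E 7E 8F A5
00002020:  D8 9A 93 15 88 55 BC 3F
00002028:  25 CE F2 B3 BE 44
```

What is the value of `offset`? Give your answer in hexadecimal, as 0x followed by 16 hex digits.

`offset` follows `reserved` (8 bytes), so it starts at byte offset 8 and occupies 8 bytes.
Bytes at offsets 8..15: D8 9A 93 15 88 55 BC 3F.
Little-endian: lowest address holds the least-significant byte.
Reassemble most-significant byte first: 3F BC 55 88 15 93 9A D8 → 0x3FBC558815939AD8.

0x3FBC558815939AD8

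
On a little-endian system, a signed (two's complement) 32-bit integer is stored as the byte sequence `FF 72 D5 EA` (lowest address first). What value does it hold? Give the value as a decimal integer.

In little-endian order the low byte comes first in memory.
Reassemble most-significant byte first: EA D5 72 FF → 0xEAD572FF.
Top bit is set, so as a signed 32-bit value this is 0xEAD572FF − 2^32 = -355110145.

-355110145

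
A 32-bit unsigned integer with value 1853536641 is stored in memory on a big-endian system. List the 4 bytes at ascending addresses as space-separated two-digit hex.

6E 7A B9 81

1853536641 in hexadecimal, padded to 32 bits, is 0x6E7AB981.
Split into bytes (most-significant first): 6E 7A B9 81.
In big-endian order the high byte comes first in memory.
So the memory order matches the most-significant-first order: 6E 7A B9 81.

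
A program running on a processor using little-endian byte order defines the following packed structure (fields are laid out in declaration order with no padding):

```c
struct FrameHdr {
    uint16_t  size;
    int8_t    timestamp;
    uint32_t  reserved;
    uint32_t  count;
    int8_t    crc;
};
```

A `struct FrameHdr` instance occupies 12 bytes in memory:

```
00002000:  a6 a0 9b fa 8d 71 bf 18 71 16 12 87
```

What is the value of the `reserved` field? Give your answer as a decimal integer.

`reserved` follows `size` (2 B), `timestamp` (1 B), so it starts at offset 2 + 1 = 3 and occupies 4 bytes.
Bytes at offsets 3..6: FA 8D 71 BF.
In little-endian order the low byte comes first in memory.
Reassemble most-significant byte first: BF 71 8D FA → 0xBF718DFA.
0xBF718DFA = 3211890170.

3211890170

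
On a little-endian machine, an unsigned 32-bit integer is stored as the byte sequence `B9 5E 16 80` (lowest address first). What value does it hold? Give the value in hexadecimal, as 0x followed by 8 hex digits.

Little-endian stores the least-significant byte at the lowest address.
Reassemble most-significant byte first: 80 16 5E B9 → 0x80165EB9.

0x80165EB9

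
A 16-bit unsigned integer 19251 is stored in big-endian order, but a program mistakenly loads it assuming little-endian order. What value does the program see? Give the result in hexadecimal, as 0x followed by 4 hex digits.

0x334B

19251 in 16-bit hexadecimal is 0x4B33.
Stored big-endian, the bytes at ascending addresses are 4B 33.
Read back as little-endian, the first byte is least significant, giving 0x334B.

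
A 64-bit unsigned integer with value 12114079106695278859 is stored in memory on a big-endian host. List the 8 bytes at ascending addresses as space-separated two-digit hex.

12114079106695278859 in hexadecimal, padded to 64 bits, is 0xA81DDAC3AF8DB10B.
Split into bytes (most-significant first): A8 1D DA C3 AF 8D B1 0B.
Big-endian stores the most-significant byte at the lowest address.
So the memory order matches the most-significant-first order: A8 1D DA C3 AF 8D B1 0B.

A8 1D DA C3 AF 8D B1 0B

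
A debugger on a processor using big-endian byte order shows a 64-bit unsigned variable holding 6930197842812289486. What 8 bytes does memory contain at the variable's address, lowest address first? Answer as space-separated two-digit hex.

60 2D 02 38 64 01 41 CE

6930197842812289486 in hexadecimal, padded to 64 bits, is 0x602D0238640141CE.
Split into bytes (most-significant first): 60 2D 02 38 64 01 41 CE.
In big-endian order the high byte comes first in memory.
So the memory order matches the most-significant-first order: 60 2D 02 38 64 01 41 CE.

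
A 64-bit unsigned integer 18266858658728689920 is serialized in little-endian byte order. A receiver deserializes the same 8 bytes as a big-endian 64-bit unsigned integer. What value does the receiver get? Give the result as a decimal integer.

18266858658728689920 in 64-bit hexadecimal is 0xFD80EB2B0BCAC100.
Stored little-endian, the bytes at ascending addresses are 00 C1 CA 0B 2B EB 80 FD.
Read back as big-endian, the last byte is least significant, giving 0x00C1CA0B2BEB80FD.
0x00C1CA0B2BEB80FD = 54546819835461885.

54546819835461885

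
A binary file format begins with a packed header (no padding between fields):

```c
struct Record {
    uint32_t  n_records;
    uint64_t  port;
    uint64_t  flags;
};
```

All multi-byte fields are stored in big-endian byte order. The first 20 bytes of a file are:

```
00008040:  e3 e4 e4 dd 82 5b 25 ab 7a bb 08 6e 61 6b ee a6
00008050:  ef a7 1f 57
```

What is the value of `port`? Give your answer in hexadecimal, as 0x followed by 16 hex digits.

`port` follows `n_records` (4 bytes), so it starts at byte offset 4 and occupies 8 bytes.
Bytes at offsets 4..11: 82 5B 25 AB 7A BB 08 6E.
Big-endian stores the most-significant byte at the lowest address.
The bytes are already most-significant first: 0x825B25AB7ABB086E.

0x825B25AB7ABB086E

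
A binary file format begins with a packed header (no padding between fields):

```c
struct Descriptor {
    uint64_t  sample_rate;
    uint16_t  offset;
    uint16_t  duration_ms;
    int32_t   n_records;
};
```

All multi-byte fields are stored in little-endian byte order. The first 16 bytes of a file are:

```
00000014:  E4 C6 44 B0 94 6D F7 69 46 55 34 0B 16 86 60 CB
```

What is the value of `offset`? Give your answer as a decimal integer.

21830

`offset` follows `sample_rate` (8 bytes), so it starts at byte offset 8 and occupies 2 bytes.
Bytes at offsets 8..9: 46 55.
In little-endian order the low byte comes first in memory.
Reassemble most-significant byte first: 55 46 → 0x5546.
0x5546 = 21830.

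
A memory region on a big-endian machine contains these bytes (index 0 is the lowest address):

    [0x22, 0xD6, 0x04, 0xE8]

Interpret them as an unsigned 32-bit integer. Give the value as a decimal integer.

584451304

Big-endian stores the most-significant byte at the lowest address.
The bytes are already most-significant first: 0x22D604E8.
0x22D604E8 = 584451304.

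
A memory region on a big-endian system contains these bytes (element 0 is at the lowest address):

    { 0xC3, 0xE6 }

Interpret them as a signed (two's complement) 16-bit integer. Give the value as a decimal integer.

-15386

Big-endian: lowest address holds the most-significant byte.
The bytes are already most-significant first: 0xC3E6.
Top bit is set, so as a signed 16-bit value this is 0xC3E6 − 2^16 = -15386.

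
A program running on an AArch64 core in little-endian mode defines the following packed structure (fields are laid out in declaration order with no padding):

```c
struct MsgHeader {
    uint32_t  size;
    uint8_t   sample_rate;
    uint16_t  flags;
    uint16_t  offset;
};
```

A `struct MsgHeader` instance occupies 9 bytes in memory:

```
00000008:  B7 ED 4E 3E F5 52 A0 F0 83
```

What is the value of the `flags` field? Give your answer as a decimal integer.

41042

`flags` follows `size` (4 B), `sample_rate` (1 B), so it starts at offset 4 + 1 = 5 and occupies 2 bytes.
Bytes at offsets 5..6: 52 A0.
In little-endian order the low byte comes first in memory.
Reassemble most-significant byte first: A0 52 → 0xA052.
0xA052 = 41042.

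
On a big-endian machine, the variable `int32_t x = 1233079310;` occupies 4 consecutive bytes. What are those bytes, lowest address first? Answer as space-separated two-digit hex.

1233079310 in hexadecimal, padded to 32 bits, is 0x497F4C0E.
Split into bytes (most-significant first): 49 7F 4C 0E.
Big-endian stores the most-significant byte at the lowest address.
So the memory order matches the most-significant-first order: 49 7F 4C 0E.

49 7F 4C 0E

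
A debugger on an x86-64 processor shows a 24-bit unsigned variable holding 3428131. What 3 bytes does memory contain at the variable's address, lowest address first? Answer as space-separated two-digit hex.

3428131 in hexadecimal, padded to 24 bits, is 0x344F23.
Split into bytes (most-significant first): 34 4F 23.
Little-endian: lowest address holds the least-significant byte.
So at ascending addresses the bytes are 23 4F 34.

23 4F 34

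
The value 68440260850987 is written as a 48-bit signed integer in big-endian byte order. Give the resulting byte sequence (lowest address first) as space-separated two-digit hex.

3E 3E FD 6F B5 2B

68440260850987 in hexadecimal, padded to 48 bits, is 0x3E3EFD6FB52B.
Split into bytes (most-significant first): 3E 3E FD 6F B5 2B.
In big-endian order the high byte comes first in memory.
So the memory order matches the most-significant-first order: 3E 3E FD 6F B5 2B.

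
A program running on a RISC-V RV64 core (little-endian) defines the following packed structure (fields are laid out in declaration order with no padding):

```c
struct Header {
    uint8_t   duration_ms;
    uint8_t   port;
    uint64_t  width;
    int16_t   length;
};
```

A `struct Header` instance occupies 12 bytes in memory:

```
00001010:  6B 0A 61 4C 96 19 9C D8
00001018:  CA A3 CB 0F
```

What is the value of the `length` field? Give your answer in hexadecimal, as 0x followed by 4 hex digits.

0x0FCB

`length` follows `duration_ms` (1 B), `port` (1 B), `width` (8 B), so it starts at offset 1 + 1 + 8 = 10 and occupies 2 bytes.
Bytes at offsets 10..11: CB 0F.
In little-endian order the low byte comes first in memory.
Reassemble most-significant byte first: 0F CB → 0x0FCB.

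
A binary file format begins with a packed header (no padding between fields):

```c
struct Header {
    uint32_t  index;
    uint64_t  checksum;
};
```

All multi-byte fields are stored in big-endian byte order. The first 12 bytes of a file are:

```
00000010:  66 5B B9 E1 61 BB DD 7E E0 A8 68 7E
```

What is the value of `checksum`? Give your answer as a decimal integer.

7042465979328653438

`checksum` follows `index` (4 bytes), so it starts at byte offset 4 and occupies 8 bytes.
Bytes at offsets 4..11: 61 BB DD 7E E0 A8 68 7E.
Big-endian: lowest address holds the most-significant byte.
The bytes are already most-significant first: 0x61BBDD7EE0A8687E.
0x61BBDD7EE0A8687E = 7042465979328653438.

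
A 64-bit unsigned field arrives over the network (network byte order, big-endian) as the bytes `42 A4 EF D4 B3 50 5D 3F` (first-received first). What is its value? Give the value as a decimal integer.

4802226799504284991

In big-endian order the high byte comes first in memory.
The bytes are already most-significant first: 0x42A4EFD4B3505D3F.
0x42A4EFD4B3505D3F = 4802226799504284991.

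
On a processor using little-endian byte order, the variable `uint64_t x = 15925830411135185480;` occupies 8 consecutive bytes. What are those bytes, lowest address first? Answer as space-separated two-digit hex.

48 72 D3 58 61 EA 03 DD

15925830411135185480 in hexadecimal, padded to 64 bits, is 0xDD03EA6158D37248.
Split into bytes (most-significant first): DD 03 EA 61 58 D3 72 48.
Little-endian stores the least-significant byte at the lowest address.
So at ascending addresses the bytes are 48 72 D3 58 61 EA 03 DD.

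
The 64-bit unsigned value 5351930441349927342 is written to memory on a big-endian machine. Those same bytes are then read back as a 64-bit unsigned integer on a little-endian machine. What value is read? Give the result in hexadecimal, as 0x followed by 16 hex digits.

5351930441349927342 in 64-bit hexadecimal is 0x4A45E061734311AE.
Stored big-endian, the bytes at ascending addresses are 4A 45 E0 61 73 43 11 AE.
Read back as little-endian, the first byte is least significant, giving 0xAE11437361E0454A.

0xAE11437361E0454A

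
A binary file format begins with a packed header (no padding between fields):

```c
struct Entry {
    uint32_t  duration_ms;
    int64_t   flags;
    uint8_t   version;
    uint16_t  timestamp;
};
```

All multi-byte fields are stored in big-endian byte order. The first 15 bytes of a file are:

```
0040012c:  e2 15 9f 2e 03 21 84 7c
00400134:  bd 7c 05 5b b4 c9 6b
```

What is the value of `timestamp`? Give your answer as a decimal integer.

51563

`timestamp` follows `duration_ms` (4 B), `flags` (8 B), `version` (1 B), so it starts at offset 4 + 8 + 1 = 13 and occupies 2 bytes.
Bytes at offsets 13..14: C9 6B.
In big-endian order the high byte comes first in memory.
The bytes are already most-significant first: 0xC96B.
0xC96B = 51563.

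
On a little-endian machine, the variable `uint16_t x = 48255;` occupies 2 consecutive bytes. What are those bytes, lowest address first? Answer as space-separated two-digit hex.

7F BC

48255 in hexadecimal, padded to 16 bits, is 0xBC7F.
Split into bytes (most-significant first): BC 7F.
In little-endian order the low byte comes first in memory.
So at ascending addresses the bytes are 7F BC.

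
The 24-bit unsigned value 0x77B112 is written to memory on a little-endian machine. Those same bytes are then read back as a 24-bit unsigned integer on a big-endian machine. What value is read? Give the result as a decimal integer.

1225079

Stored little-endian, the bytes at ascending addresses are 12 B1 77.
Read back as big-endian, the last byte is least significant, giving 0x12B177.
0x12B177 = 1225079.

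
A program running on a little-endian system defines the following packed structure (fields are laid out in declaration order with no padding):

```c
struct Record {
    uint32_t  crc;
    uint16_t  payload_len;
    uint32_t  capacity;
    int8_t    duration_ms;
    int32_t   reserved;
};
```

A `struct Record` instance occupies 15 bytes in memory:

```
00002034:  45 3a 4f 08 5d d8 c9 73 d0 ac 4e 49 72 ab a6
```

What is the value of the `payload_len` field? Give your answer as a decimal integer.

55389

`payload_len` follows `crc` (4 bytes), so it starts at byte offset 4 and occupies 2 bytes.
Bytes at offsets 4..5: 5D D8.
In little-endian order the low byte comes first in memory.
Reassemble most-significant byte first: D8 5D → 0xD85D.
0xD85D = 55389.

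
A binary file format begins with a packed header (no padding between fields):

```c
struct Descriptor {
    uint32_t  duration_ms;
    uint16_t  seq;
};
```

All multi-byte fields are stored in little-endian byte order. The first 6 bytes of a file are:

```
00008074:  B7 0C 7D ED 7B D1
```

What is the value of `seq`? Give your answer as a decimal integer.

53627

`seq` follows `duration_ms` (4 bytes), so it starts at byte offset 4 and occupies 2 bytes.
Bytes at offsets 4..5: 7B D1.
Little-endian stores the least-significant byte at the lowest address.
Reassemble most-significant byte first: D1 7B → 0xD17B.
0xD17B = 53627.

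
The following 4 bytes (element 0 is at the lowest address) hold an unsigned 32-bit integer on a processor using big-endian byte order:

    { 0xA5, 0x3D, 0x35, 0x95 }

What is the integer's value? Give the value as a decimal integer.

2772252053

Big-endian stores the most-significant byte at the lowest address.
The bytes are already most-significant first: 0xA53D3595.
0xA53D3595 = 2772252053.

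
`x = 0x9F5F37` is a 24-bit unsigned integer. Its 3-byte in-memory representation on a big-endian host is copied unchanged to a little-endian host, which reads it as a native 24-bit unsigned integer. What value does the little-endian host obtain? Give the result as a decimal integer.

Stored big-endian, the bytes at ascending addresses are 9F 5F 37.
Read back as little-endian, the first byte is least significant, giving 0x375F9F.
0x375F9F = 3628959.

3628959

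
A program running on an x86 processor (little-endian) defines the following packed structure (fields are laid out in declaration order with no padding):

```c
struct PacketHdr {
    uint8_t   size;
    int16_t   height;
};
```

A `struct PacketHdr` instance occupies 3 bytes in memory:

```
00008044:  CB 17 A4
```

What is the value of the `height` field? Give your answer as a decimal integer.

-23529

`height` follows `size` (1 byte), so it starts at byte offset 1 and occupies 2 bytes.
Bytes at offsets 1..2: 17 A4.
Little-endian stores the least-significant byte at the lowest address.
Reassemble most-significant byte first: A4 17 → 0xA417.
Top bit is set, so as a signed 16-bit value this is 0xA417 − 2^16 = -23529.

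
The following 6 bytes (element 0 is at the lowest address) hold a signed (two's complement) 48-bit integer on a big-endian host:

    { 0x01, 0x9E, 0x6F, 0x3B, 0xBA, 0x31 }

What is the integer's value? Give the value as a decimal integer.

1779982645809

Big-endian: lowest address holds the most-significant byte.
The bytes are already most-significant first: 0x019E6F3BBA31.
0x019E6F3BBA31 = 1779982645809.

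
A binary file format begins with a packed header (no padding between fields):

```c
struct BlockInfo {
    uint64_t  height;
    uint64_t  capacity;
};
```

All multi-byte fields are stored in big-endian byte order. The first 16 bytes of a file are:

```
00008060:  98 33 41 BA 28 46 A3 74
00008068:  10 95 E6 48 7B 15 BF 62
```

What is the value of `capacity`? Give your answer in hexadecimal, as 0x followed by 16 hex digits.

0x1095E6487B15BF62

`capacity` follows `height` (8 bytes), so it starts at byte offset 8 and occupies 8 bytes.
Bytes at offsets 8..15: 10 95 E6 48 7B 15 BF 62.
In big-endian order the high byte comes first in memory.
The bytes are already most-significant first: 0x1095E6487B15BF62.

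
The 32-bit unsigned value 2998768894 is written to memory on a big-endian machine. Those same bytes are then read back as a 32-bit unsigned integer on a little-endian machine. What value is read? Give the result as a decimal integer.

2998768894 in 32-bit hexadecimal is 0xB2BD94FE.
Stored big-endian, the bytes at ascending addresses are B2 BD 94 FE.
Read back as little-endian, the first byte is least significant, giving 0xFE94BDB2.
0xFE94BDB2 = 4271160754.

4271160754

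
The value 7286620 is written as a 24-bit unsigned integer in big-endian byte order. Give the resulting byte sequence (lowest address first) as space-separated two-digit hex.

6F 2F 5C

7286620 in hexadecimal, padded to 24 bits, is 0x6F2F5C.
Split into bytes (most-significant first): 6F 2F 5C.
Big-endian: lowest address holds the most-significant byte.
So the memory order matches the most-significant-first order: 6F 2F 5C.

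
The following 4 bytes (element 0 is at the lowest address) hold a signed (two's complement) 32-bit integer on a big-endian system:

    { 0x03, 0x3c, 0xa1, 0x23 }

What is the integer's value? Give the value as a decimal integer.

Big-endian stores the most-significant byte at the lowest address.
The bytes are already most-significant first: 0x033CA123.
0x033CA123 = 54305059.

54305059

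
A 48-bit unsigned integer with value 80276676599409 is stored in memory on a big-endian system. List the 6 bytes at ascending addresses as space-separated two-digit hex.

80276676599409 in hexadecimal, padded to 48 bits, is 0x4902DECADE71.
Split into bytes (most-significant first): 49 02 DE CA DE 71.
Big-endian stores the most-significant byte at the lowest address.
So the memory order matches the most-significant-first order: 49 02 DE CA DE 71.

49 02 DE CA DE 71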